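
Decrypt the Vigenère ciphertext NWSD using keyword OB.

ZVEC

Repeat the key across the ciphertext: OBOB
N(13)−O(14): -1≡25 → Z
W(22)−B(1): 21 → V
S(18)−O(14): 4 → E
D(3)−B(1): 2 → C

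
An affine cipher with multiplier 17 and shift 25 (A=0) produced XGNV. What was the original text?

The inverse of 17 mod 26 is 23, since 17·23=391≡1. Apply D(y)=23·(y−25) mod 26:
X(23): 23·(23−25)=-46≡6 → G
G(6): 23·(6−25)=-437≡5 → F
N(13): 23·(13−25)=-276≡10 → K
V(21): 23·(21−25)=-92≡12 → M

GFKM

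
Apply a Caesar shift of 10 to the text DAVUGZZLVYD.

D(3): 3+10=13 → N
A(0): 0+10=10 → K
V(21): 21+10=31≡5 → F
U(20): 20+10=30≡4 → E
G(6): 6+10=16 → Q
Z(25): 25+10=35≡9 → J
Z(25): 25+10=35≡9 → J
L(11): 11+10=21 → V
V(21): 21+10=31≡5 → F
Y(24): 24+10=34≡8 → I
D(3): 3+10=13 → N

NKFEQJJVFIN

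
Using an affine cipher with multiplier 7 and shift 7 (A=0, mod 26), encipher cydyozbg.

vtctbaox

c(2): 7·2+7=21 → v
y(24): 7·24+7=175≡19 → t
d(3): 7·3+7=28≡2 → c
y(24): 7·24+7=175≡19 → t
o(14): 7·14+7=105≡1 → b
z(25): 7·25+7=182≡0 → a
b(1): 7·1+7=14 → o
g(6): 7·6+7=49≡23 → x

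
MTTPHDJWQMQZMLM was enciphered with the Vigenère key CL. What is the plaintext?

KIREFSHLOBOOKAK

Repeat the key across the ciphertext: CLCLCLCLCLCLCLC
M(12)−C(2): 10 → K
T(19)−L(11): 8 → I
T(19)−C(2): 17 → R
P(15)−L(11): 4 → E
H(7)−C(2): 5 → F
D(3)−L(11): -8≡18 → S
J(9)−C(2): 7 → H
W(22)−L(11): 11 → L
Q(16)−C(2): 14 → O
M(12)−L(11): 1 → B
Q(16)−C(2): 14 → O
Z(25)−L(11): 14 → O
M(12)−C(2): 10 → K
L(11)−L(11): 0 → A
M(12)−C(2): 10 → K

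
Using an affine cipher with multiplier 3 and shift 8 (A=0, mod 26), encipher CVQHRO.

C(2): 3·2+8=14 → O
V(21): 3·21+8=71≡19 → T
Q(16): 3·16+8=56≡4 → E
H(7): 3·7+8=29≡3 → D
R(17): 3·17+8=59≡7 → H
O(14): 3·14+8=50≡24 → Y

OTEDHY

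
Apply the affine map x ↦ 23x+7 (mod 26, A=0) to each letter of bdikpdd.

eyjdoyy

b(1): 23·1+7=30≡4 → e
d(3): 23·3+7=76≡24 → y
i(8): 23·8+7=191≡9 → j
k(10): 23·10+7=237≡3 → d
p(15): 23·15+7=352≡14 → o
d(3): 23·3+7=76≡24 → y
d(3): 23·3+7=76≡24 → y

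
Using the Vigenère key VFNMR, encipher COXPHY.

XTKBYT

Repeat the key across the message: VFNMRV
C(2)+V(21): 23 → X
O(14)+F(5): 19 → T
X(23)+N(13): 36≡10 → K
P(15)+M(12): 27≡1 → B
H(7)+R(17): 24 → Y
Y(24)+V(21): 45≡19 → T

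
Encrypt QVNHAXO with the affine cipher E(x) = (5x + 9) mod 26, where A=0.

Q(16): 5·16+9=89≡11 → L
V(21): 5·21+9=114≡10 → K
N(13): 5·13+9=74≡22 → W
H(7): 5·7+9=44≡18 → S
A(0): 5·0+9=9 → J
X(23): 5·23+9=124≡20 → U
O(14): 5·14+9=79≡1 → B

LKWSJUB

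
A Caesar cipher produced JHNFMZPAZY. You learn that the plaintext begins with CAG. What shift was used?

7

From the crib: J(9)−C(2)=7, so the shift is 7.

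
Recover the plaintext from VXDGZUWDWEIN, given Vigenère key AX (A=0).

VADJZXWGWHIQ

Repeat the key across the ciphertext: AXAXAXAXAXAX
V(21)−A(0): 21 → V
X(23)−X(23): 0 → A
D(3)−A(0): 3 → D
G(6)−X(23): -17≡9 → J
Z(25)−A(0): 25 → Z
U(20)−X(23): -3≡23 → X
W(22)−A(0): 22 → W
D(3)−X(23): -20≡6 → G
W(22)−A(0): 22 → W
E(4)−X(23): -19≡7 → H
I(8)−A(0): 8 → I
N(13)−X(23): -10≡16 → Q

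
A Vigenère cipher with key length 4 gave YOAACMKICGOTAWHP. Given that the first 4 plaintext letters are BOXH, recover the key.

Subtract each crib letter from the matching ciphertext letter (mod 26):
Y(24)−B(1)=23 → X
O(14)−O(14)=0 → A
A(0)−X(23)=-23≡3 → D
A(0)−H(7)=-7≡19 → T

XADT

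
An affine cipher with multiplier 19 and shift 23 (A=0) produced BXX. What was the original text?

The inverse of 19 mod 26 is 11, since 19·11=209≡1. Apply D(y)=11·(y−23) mod 26:
B(1): 11·(1−23)=-242≡18 → S
X(23): 11·(23−23)=0 → A
X(23): 11·(23−23)=0 → A

SAA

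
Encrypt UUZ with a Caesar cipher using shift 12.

GGL

U(20): 20+12=32≡6 → G
U(20): 20+12=32≡6 → G
Z(25): 25+12=37≡11 → L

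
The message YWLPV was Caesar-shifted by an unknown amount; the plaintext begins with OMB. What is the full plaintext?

OMBFL

From the crib: Y(24)−O(14)=10, so the shift is 10.
Subtract 10 from each ciphertext letter:
Y(24): 24−10=14 → O
W(22): 22−10=12 → M
L(11): 11−10=1 → B
P(15): 15−10=5 → F
V(21): 21−10=11 → L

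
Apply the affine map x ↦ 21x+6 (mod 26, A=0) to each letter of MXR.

YVZ

M(12): 21·12+6=258≡24 → Y
X(23): 21·23+6=489≡21 → V
R(17): 21·17+6=363≡25 → Z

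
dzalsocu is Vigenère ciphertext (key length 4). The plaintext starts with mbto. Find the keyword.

ryhx

Subtract each crib letter from the matching ciphertext letter (mod 26):
d(3)−m(12)=-9≡17 → r
z(25)−b(1)=24 → y
a(0)−t(19)=-19≡7 → h
l(11)−o(14)=-3≡23 → x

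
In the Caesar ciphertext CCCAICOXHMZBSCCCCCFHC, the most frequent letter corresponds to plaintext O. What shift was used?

The most frequent ciphertext letter is C (appears 10 times).
C is position 2; O is position 14.
Shift = -12≡14.

14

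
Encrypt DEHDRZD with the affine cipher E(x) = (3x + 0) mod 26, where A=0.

D(3): 3·3+0=9 → J
E(4): 3·4+0=12 → M
H(7): 3·7+0=21 → V
D(3): 3·3+0=9 → J
R(17): 3·17+0=51≡25 → Z
Z(25): 3·25+0=75≡23 → X
D(3): 3·3+0=9 → J

JMVJZXJ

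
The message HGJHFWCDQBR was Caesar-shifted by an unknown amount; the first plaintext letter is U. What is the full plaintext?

UTWUSJPQDOE

From the crib: H(7)−U(20)=-13≡13, so the shift is 13.
Subtract 13 from each ciphertext letter:
H(7): 7−13=-6≡20 → U
G(6): 6−13=-7≡19 → T
J(9): 9−13=-4≡22 → W
H(7): 7−13=-6≡20 → U
F(5): 5−13=-8≡18 → S
W(22): 22−13=9 → J
C(2): 2−13=-11≡15 → P
D(3): 3−13=-10≡16 → Q
Q(16): 16−13=3 → D
B(1): 1−13=-12≡14 → O
R(17): 17−13=4 → E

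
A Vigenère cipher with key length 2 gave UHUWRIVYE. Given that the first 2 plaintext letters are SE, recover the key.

Subtract each crib letter from the matching ciphertext letter (mod 26):
U(20)−S(18)=2 → C
H(7)−E(4)=3 → D

CD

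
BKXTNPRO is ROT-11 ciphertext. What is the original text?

QZMICEGD

B(1): 1−11=-10≡16 → Q
K(10): 10−11=-1≡25 → Z
X(23): 23−11=12 → M
T(19): 19−11=8 → I
N(13): 13−11=2 → C
P(15): 15−11=4 → E
R(17): 17−11=6 → G
O(14): 14−11=3 → D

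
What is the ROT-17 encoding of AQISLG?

A(0): 0+17=17 → R
Q(16): 16+17=33≡7 → H
I(8): 8+17=25 → Z
S(18): 18+17=35≡9 → J
L(11): 11+17=28≡2 → C
G(6): 6+17=23 → X

RHZJCX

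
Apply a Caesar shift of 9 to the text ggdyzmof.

g(6): 6+9=15 → p
g(6): 6+9=15 → p
d(3): 3+9=12 → m
y(24): 24+9=33≡7 → h
z(25): 25+9=34≡8 → i
m(12): 12+9=21 → v
o(14): 14+9=23 → x
f(5): 5+9=14 → o

ppmhivxo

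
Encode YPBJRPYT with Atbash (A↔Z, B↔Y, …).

Y(24) → B(1)
P(15) → K(10)
B(1) → Y(24)
J(9) → Q(16)
R(17) → I(8)
P(15) → K(10)
Y(24) → B(1)
T(19) → G(6)

BKYQIKBG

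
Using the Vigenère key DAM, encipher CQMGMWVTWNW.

Repeat the key across the message: DAMDAMDAMDA
C(2)+D(3): 5 → F
Q(16)+A(0): 16 → Q
M(12)+M(12): 24 → Y
G(6)+D(3): 9 → J
M(12)+A(0): 12 → M
W(22)+M(12): 34≡8 → I
V(21)+D(3): 24 → Y
T(19)+A(0): 19 → T
W(22)+M(12): 34≡8 → I
N(13)+D(3): 16 → Q
W(22)+A(0): 22 → W

FQYJMIYTIQW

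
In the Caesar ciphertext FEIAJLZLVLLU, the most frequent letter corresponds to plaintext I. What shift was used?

The most frequent ciphertext letter is L (appears 4 times).
L is position 11; I is position 8.
Shift = 3.

3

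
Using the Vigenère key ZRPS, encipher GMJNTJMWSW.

Repeat the key across the message: ZRPSZRPSZR
G(6)+Z(25): 31≡5 → F
M(12)+R(17): 29≡3 → D
J(9)+P(15): 24 → Y
N(13)+S(18): 31≡5 → F
T(19)+Z(25): 44≡18 → S
J(9)+R(17): 26≡0 → A
M(12)+P(15): 27≡1 → B
W(22)+S(18): 40≡14 → O
S(18)+Z(25): 43≡17 → R
W(22)+R(17): 39≡13 → N

FDYFSABORN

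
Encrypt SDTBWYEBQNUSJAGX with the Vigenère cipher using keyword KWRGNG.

Repeat the key across the message: KWRGNGKWRGNGKWRG
S(18)+K(10): 28≡2 → C
D(3)+W(22): 25 → Z
T(19)+R(17): 36≡10 → K
B(1)+G(6): 7 → H
W(22)+N(13): 35≡9 → J
Y(24)+G(6): 30≡4 → E
E(4)+K(10): 14 → O
B(1)+W(22): 23 → X
Q(16)+R(17): 33≡7 → H
N(13)+G(6): 19 → T
U(20)+N(13): 33≡7 → H
S(18)+G(6): 24 → Y
J(9)+K(10): 19 → T
A(0)+W(22): 22 → W
G(6)+R(17): 23 → X
X(23)+G(6): 29≡3 → D

CZKHJEOXHTHYTWXD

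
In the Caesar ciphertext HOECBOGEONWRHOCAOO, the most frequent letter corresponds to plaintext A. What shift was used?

14

The most frequent ciphertext letter is O (appears 6 times).
O is position 14; A is position 0.
Shift = 14.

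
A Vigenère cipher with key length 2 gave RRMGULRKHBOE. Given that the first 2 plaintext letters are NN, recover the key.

Subtract each crib letter from the matching ciphertext letter (mod 26):
R(17)−N(13)=4 → E
R(17)−N(13)=4 → E

EE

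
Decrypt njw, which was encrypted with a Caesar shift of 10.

n(13): 13−10=3 → d
j(9): 9−10=-1≡25 → z
w(22): 22−10=12 → m

dzm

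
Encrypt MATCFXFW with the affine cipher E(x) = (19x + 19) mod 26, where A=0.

NTQFKOKV

M(12): 19·12+19=247≡13 → N
A(0): 19·0+19=19 → T
T(19): 19·19+19=380≡16 → Q
C(2): 19·2+19=57≡5 → F
F(5): 19·5+19=114≡10 → K
X(23): 19·23+19=456≡14 → O
F(5): 19·5+19=114≡10 → K
W(22): 19·22+19=437≡21 → V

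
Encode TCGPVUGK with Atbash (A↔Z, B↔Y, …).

T(19) → G(6)
C(2) → X(23)
G(6) → T(19)
P(15) → K(10)
V(21) → E(4)
U(20) → F(5)
G(6) → T(19)
K(10) → P(15)

GXTKEFTP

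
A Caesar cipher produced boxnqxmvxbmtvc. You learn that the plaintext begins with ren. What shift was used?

10

From the crib: b(1)−r(17)=-16≡10, so the shift is 10.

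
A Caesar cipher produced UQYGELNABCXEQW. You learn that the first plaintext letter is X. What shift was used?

23

From the crib: U(20)−X(23)=-3≡23, so the shift is 23.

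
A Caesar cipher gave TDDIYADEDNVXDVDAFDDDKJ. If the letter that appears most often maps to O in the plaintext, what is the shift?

15

The most frequent ciphertext letter is D (appears 9 times).
D is position 3; O is position 14.
Shift = -11≡15.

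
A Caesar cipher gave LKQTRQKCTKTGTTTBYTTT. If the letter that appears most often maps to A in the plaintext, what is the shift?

19

The most frequent ciphertext letter is T (appears 9 times).
T is position 19; A is position 0.
Shift = 19.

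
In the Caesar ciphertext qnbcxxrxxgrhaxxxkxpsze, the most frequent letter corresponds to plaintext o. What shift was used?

9

The most frequent ciphertext letter is x (appears 8 times).
x is position 23; o is position 14.
Shift = 9.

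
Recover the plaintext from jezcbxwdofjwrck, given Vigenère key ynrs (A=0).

Repeat the key across the ciphertext: ynrsynrsynrsynr
j(9)−y(24): -15≡11 → l
e(4)−n(13): -9≡17 → r
z(25)−r(17): 8 → i
c(2)−s(18): -16≡10 → k
b(1)−y(24): -23≡3 → d
x(23)−n(13): 10 → k
w(22)−r(17): 5 → f
d(3)−s(18): -15≡11 → l
o(14)−y(24): -10≡16 → q
f(5)−n(13): -8≡18 → s
j(9)−r(17): -8≡18 → s
w(22)−s(18): 4 → e
r(17)−y(24): -7≡19 → t
c(2)−n(13): -11≡15 → p
k(10)−r(17): -7≡19 → t

lrikdkflqssetpt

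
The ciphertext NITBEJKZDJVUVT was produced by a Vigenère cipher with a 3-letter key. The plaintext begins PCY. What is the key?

YGV

Subtract each crib letter from the matching ciphertext letter (mod 26):
N(13)−P(15)=-2≡24 → Y
I(8)−C(2)=6 → G
T(19)−Y(24)=-5≡21 → V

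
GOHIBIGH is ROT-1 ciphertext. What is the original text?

G(6): 6−1=5 → F
O(14): 14−1=13 → N
H(7): 7−1=6 → G
I(8): 8−1=7 → H
B(1): 1−1=0 → A
I(8): 8−1=7 → H
G(6): 6−1=5 → F
H(7): 7−1=6 → G

FNGHAHFG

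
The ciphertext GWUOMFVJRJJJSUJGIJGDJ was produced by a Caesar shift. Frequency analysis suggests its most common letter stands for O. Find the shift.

21

The most frequent ciphertext letter is J (appears 7 times).
J is position 9; O is position 14.
Shift = -5≡21.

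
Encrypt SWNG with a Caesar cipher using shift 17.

S(18): 18+17=35≡9 → J
W(22): 22+17=39≡13 → N
N(13): 13+17=30≡4 → E
G(6): 6+17=23 → X

JNEX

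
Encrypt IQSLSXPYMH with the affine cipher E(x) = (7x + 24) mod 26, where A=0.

CGUXUDZKEV

I(8): 7·8+24=80≡2 → C
Q(16): 7·16+24=136≡6 → G
S(18): 7·18+24=150≡20 → U
L(11): 7·11+24=101≡23 → X
S(18): 7·18+24=150≡20 → U
X(23): 7·23+24=185≡3 → D
P(15): 7·15+24=129≡25 → Z
Y(24): 7·24+24=192≡10 → K
M(12): 7·12+24=108≡4 → E
H(7): 7·7+24=73≡21 → V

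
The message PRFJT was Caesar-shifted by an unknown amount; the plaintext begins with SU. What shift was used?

23

From the crib: P(15)−S(18)=-3≡23, so the shift is 23.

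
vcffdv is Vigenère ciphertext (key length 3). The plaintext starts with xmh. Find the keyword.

Subtract each crib letter from the matching ciphertext letter (mod 26):
v(21)−x(23)=-2≡24 → y
c(2)−m(12)=-10≡16 → q
f(5)−h(7)=-2≡24 → y

yqy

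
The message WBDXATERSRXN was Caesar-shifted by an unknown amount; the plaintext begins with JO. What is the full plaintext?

From the crib: W(22)−J(9)=13, so the shift is 13.
Subtract 13 from each ciphertext letter:
W(22): 22−13=9 → J
B(1): 1−13=-12≡14 → O
D(3): 3−13=-10≡16 → Q
X(23): 23−13=10 → K
A(0): 0−13=-13≡13 → N
T(19): 19−13=6 → G
E(4): 4−13=-9≡17 → R
R(17): 17−13=4 → E
S(18): 18−13=5 → F
R(17): 17−13=4 → E
X(23): 23−13=10 → K
N(13): 13−13=0 → A

JOQKNGREFEKA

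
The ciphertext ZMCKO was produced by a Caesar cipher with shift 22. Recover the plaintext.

DQGOS

Z(25): 25−22=3 → D
M(12): 12−22=-10≡16 → Q
C(2): 2−22=-20≡6 → G
K(10): 10−22=-12≡14 → O
O(14): 14−22=-8≡18 → S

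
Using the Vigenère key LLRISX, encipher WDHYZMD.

Repeat the key across the message: LLRISXL
W(22)+L(11): 33≡7 → H
D(3)+L(11): 14 → O
H(7)+R(17): 24 → Y
Y(24)+I(8): 32≡6 → G
Z(25)+S(18): 43≡17 → R
M(12)+X(23): 35≡9 → J
D(3)+L(11): 14 → O

HOYGRJO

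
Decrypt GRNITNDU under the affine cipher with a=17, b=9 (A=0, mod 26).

The inverse of 17 mod 26 is 23, since 17·23=391≡1. Apply D(y)=23·(y−9) mod 26:
G(6): 23·(6−9)=-69≡9 → J
R(17): 23·(17−9)=184≡2 → C
N(13): 23·(13−9)=92≡14 → O
I(8): 23·(8−9)=-23≡3 → D
T(19): 23·(19−9)=230≡22 → W
N(13): 23·(13−9)=92≡14 → O
D(3): 23·(3−9)=-138≡18 → S
U(20): 23·(20−9)=253≡19 → T

JCODWOST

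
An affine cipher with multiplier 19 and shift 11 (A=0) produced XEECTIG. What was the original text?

CBBFKTX

The inverse of 19 mod 26 is 11, since 19·11=209≡1. Apply D(y)=11·(y−11) mod 26:
X(23): 11·(23−11)=132≡2 → C
E(4): 11·(4−11)=-77≡1 → B
E(4): 11·(4−11)=-77≡1 → B
C(2): 11·(2−11)=-99≡5 → F
T(19): 11·(19−11)=88≡10 → K
I(8): 11·(8−11)=-33≡19 → T
G(6): 11·(6−11)=-55≡23 → X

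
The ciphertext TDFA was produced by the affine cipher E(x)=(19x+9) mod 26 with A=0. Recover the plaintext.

GMIF

The inverse of 19 mod 26 is 11, since 19·11=209≡1. Apply D(y)=11·(y−9) mod 26:
T(19): 11·(19−9)=110≡6 → G
D(3): 11·(3−9)=-66≡12 → M
F(5): 11·(5−9)=-44≡8 → I
A(0): 11·(0−9)=-99≡5 → F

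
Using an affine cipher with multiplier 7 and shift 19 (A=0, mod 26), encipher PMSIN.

P(15): 7·15+19=124≡20 → U
M(12): 7·12+19=103≡25 → Z
S(18): 7·18+19=145≡15 → P
I(8): 7·8+19=75≡23 → X
N(13): 7·13+19=110≡6 → G

UZPXG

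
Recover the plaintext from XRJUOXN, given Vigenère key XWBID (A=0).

AVIMLAR

Repeat the key across the ciphertext: XWBIDXW
X(23)−X(23): 0 → A
R(17)−W(22): -5≡21 → V
J(9)−B(1): 8 → I
U(20)−I(8): 12 → M
O(14)−D(3): 11 → L
X(23)−X(23): 0 → A
N(13)−W(22): -9≡17 → R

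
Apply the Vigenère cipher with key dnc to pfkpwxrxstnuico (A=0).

Repeat the key across the message: dncdncdncdncdnc
p(15)+d(3): 18 → s
f(5)+n(13): 18 → s
k(10)+c(2): 12 → m
p(15)+d(3): 18 → s
w(22)+n(13): 35≡9 → j
x(23)+c(2): 25 → z
r(17)+d(3): 20 → u
x(23)+n(13): 36≡10 → k
s(18)+c(2): 20 → u
t(19)+d(3): 22 → w
n(13)+n(13): 26≡0 → a
u(20)+c(2): 22 → w
i(8)+d(3): 11 → l
c(2)+n(13): 15 → p
o(14)+c(2): 16 → q

ssmsjzukuwawlpq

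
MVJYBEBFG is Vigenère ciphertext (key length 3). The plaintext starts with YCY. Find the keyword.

Subtract each crib letter from the matching ciphertext letter (mod 26):
M(12)−Y(24)=-12≡14 → O
V(21)−C(2)=19 → T
J(9)−Y(24)=-15≡11 → L

OTL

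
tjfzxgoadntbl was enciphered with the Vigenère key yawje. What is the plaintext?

Repeat the key across the ciphertext: yawjeyawjeyaw
t(19)−y(24): -5≡21 → v
j(9)−a(0): 9 → j
f(5)−w(22): -17≡9 → j
z(25)−j(9): 16 → q
x(23)−e(4): 19 → t
g(6)−y(24): -18≡8 → i
o(14)−a(0): 14 → o
a(0)−w(22): -22≡4 → e
d(3)−j(9): -6≡20 → u
n(13)−e(4): 9 → j
t(19)−y(24): -5≡21 → v
b(1)−a(0): 1 → b
l(11)−w(22): -11≡15 → p

vjjqtioeujvbp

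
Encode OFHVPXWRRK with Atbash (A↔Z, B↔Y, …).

O(14) → L(11)
F(5) → U(20)
H(7) → S(18)
V(21) → E(4)
P(15) → K(10)
X(23) → C(2)
W(22) → D(3)
R(17) → I(8)
R(17) → I(8)
K(10) → P(15)

LUSEKCDIIP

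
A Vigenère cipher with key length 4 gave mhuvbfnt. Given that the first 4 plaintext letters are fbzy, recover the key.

Subtract each crib letter from the matching ciphertext letter (mod 26):
m(12)−f(5)=7 → h
h(7)−b(1)=6 → g
u(20)−z(25)=-5≡21 → v
v(21)−y(24)=-3≡23 → x

hgvx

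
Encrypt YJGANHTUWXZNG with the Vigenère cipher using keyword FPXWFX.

DYDWSEYJTTEKL

Repeat the key across the message: FPXWFXFPXWFXF
Y(24)+F(5): 29≡3 → D
J(9)+P(15): 24 → Y
G(6)+X(23): 29≡3 → D
A(0)+W(22): 22 → W
N(13)+F(5): 18 → S
H(7)+X(23): 30≡4 → E
T(19)+F(5): 24 → Y
U(20)+P(15): 35≡9 → J
W(22)+X(23): 45≡19 → T
X(23)+W(22): 45≡19 → T
Z(25)+F(5): 30≡4 → E
N(13)+X(23): 36≡10 → K
G(6)+F(5): 11 → L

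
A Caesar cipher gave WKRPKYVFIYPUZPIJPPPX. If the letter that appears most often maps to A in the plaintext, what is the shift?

The most frequent ciphertext letter is P (appears 6 times).
P is position 15; A is position 0.
Shift = 15.

15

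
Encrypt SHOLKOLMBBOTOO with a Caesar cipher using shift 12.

ETAXWAXYNNAFAA

S(18): 18+12=30≡4 → E
H(7): 7+12=19 → T
O(14): 14+12=26≡0 → A
L(11): 11+12=23 → X
K(10): 10+12=22 → W
O(14): 14+12=26≡0 → A
L(11): 11+12=23 → X
M(12): 12+12=24 → Y
B(1): 1+12=13 → N
B(1): 1+12=13 → N
O(14): 14+12=26≡0 → A
T(19): 19+12=31≡5 → F
O(14): 14+12=26≡0 → A
O(14): 14+12=26≡0 → A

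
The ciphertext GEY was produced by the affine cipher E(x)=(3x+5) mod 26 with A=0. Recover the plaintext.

The inverse of 3 mod 26 is 9, since 3·9=27≡1. Apply D(y)=9·(y−5) mod 26:
G(6): 9·(6−5)=9 → J
E(4): 9·(4−5)=-9≡17 → R
Y(24): 9·(24−5)=171≡15 → P

JRP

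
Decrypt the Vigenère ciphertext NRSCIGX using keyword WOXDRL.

Repeat the key across the ciphertext: WOXDRLW
N(13)−W(22): -9≡17 → R
R(17)−O(14): 3 → D
S(18)−X(23): -5≡21 → V
C(2)−D(3): -1≡25 → Z
I(8)−R(17): -9≡17 → R
G(6)−L(11): -5≡21 → V
X(23)−W(22): 1 → B

RDVZRVB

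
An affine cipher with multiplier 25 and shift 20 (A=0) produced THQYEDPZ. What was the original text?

BNEWQRFV

The inverse of 25 mod 26 is 25, since 25·25=625≡1. Apply D(y)=25·(y−20) mod 26:
T(19): 25·(19−20)=-25≡1 → B
H(7): 25·(7−20)=-325≡13 → N
Q(16): 25·(16−20)=-100≡4 → E
Y(24): 25·(24−20)=100≡22 → W
E(4): 25·(4−20)=-400≡16 → Q
D(3): 25·(3−20)=-425≡17 → R
P(15): 25·(15−20)=-125≡5 → F
Z(25): 25·(25−20)=125≡21 → V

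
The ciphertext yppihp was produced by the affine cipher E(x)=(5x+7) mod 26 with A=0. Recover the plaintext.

The inverse of 5 mod 26 is 21, since 5·21=105≡1. Apply D(y)=21·(y−7) mod 26:
y(24): 21·(24−7)=357≡19 → t
p(15): 21·(15−7)=168≡12 → m
p(15): 21·(15−7)=168≡12 → m
i(8): 21·(8−7)=21 → v
h(7): 21·(7−7)=0 → a
p(15): 21·(15−7)=168≡12 → m

tmmvam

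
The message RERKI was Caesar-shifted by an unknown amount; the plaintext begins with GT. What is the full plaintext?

From the crib: R(17)−G(6)=11, so the shift is 11.
Subtract 11 from each ciphertext letter:
R(17): 17−11=6 → G
E(4): 4−11=-7≡19 → T
R(17): 17−11=6 → G
K(10): 10−11=-1≡25 → Z
I(8): 8−11=-3≡23 → X

GTGZX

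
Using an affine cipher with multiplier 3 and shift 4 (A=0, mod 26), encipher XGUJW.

X(23): 3·23+4=73≡21 → V
G(6): 3·6+4=22 → W
U(20): 3·20+4=64≡12 → M
J(9): 3·9+4=31≡5 → F
W(22): 3·22+4=70≡18 → S

VWMFS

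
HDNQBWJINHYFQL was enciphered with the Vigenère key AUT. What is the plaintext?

HJUQHDJOUHEMQR

Repeat the key across the ciphertext: AUTAUTAUTAUTAU
H(7)−A(0): 7 → H
D(3)−U(20): -17≡9 → J
N(13)−T(19): -6≡20 → U
Q(16)−A(0): 16 → Q
B(1)−U(20): -19≡7 → H
W(22)−T(19): 3 → D
J(9)−A(0): 9 → J
I(8)−U(20): -12≡14 → O
N(13)−T(19): -6≡20 → U
H(7)−A(0): 7 → H
Y(24)−U(20): 4 → E
F(5)−T(19): -14≡12 → M
Q(16)−A(0): 16 → Q
L(11)−U(20): -9≡17 → R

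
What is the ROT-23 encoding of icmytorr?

i(8): 8+23=31≡5 → f
c(2): 2+23=25 → z
m(12): 12+23=35≡9 → j
y(24): 24+23=47≡21 → v
t(19): 19+23=42≡16 → q
o(14): 14+23=37≡11 → l
r(17): 17+23=40≡14 → o
r(17): 17+23=40≡14 → o

fzjvqloo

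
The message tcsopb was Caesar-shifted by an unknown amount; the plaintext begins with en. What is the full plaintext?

From the crib: t(19)−e(4)=15, so the shift is 15.
Subtract 15 from each ciphertext letter:
t(19): 19−15=4 → e
c(2): 2−15=-13≡13 → n
s(18): 18−15=3 → d
o(14): 14−15=-1≡25 → z
p(15): 15−15=0 → a
b(1): 1−15=-14≡12 → m

endzam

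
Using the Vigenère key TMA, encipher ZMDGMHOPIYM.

Repeat the key across the message: TMATMATMATM
Z(25)+T(19): 44≡18 → S
M(12)+M(12): 24 → Y
D(3)+A(0): 3 → D
G(6)+T(19): 25 → Z
M(12)+M(12): 24 → Y
H(7)+A(0): 7 → H
O(14)+T(19): 33≡7 → H
P(15)+M(12): 27≡1 → B
I(8)+A(0): 8 → I
Y(24)+T(19): 43≡17 → R
M(12)+M(12): 24 → Y

SYDZYHHBIRY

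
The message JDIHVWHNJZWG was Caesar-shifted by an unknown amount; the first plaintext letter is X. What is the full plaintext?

From the crib: J(9)−X(23)=-14≡12, so the shift is 12.
Subtract 12 from each ciphertext letter:
J(9): 9−12=-3≡23 → X
D(3): 3−12=-9≡17 → R
I(8): 8−12=-4≡22 → W
H(7): 7−12=-5≡21 → V
V(21): 21−12=9 → J
W(22): 22−12=10 → K
H(7): 7−12=-5≡21 → V
N(13): 13−12=1 → B
J(9): 9−12=-3≡23 → X
Z(25): 25−12=13 → N
W(22): 22−12=10 → K
G(6): 6−12=-6≡20 → U

XRWVJKVBXNKU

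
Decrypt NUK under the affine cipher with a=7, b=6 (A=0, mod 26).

The inverse of 7 mod 26 is 15, since 7·15=105≡1. Apply D(y)=15·(y−6) mod 26:
N(13): 15·(13−6)=105≡1 → B
U(20): 15·(20−6)=210≡2 → C
K(10): 15·(10−6)=60≡8 → I

BCI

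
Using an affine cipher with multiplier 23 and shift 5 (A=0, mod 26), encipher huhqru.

kxkjgx

h(7): 23·7+5=166≡10 → k
u(20): 23·20+5=465≡23 → x
h(7): 23·7+5=166≡10 → k
q(16): 23·16+5=373≡9 → j
r(17): 23·17+5=396≡6 → g
u(20): 23·20+5=465≡23 → x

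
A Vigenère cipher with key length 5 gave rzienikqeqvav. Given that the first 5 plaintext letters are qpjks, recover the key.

bkzuv

Subtract each crib letter from the matching ciphertext letter (mod 26):
r(17)−q(16)=1 → b
z(25)−p(15)=10 → k
i(8)−j(9)=-1≡25 → z
e(4)−k(10)=-6≡20 → u
n(13)−s(18)=-5≡21 → v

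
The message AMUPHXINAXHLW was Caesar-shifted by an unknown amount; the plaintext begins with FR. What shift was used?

From the crib: A(0)−F(5)=-5≡21, so the shift is 21.

21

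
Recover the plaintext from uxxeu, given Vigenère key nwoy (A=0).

hbjgh

Repeat the key across the ciphertext: nwoyn
u(20)−n(13): 7 → h
x(23)−w(22): 1 → b
x(23)−o(14): 9 → j
e(4)−y(24): -20≡6 → g
u(20)−n(13): 7 → h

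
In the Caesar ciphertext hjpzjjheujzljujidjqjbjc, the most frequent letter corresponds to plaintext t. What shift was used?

The most frequent ciphertext letter is j (appears 9 times).
j is position 9; t is position 19.
Shift = -10≡16.

16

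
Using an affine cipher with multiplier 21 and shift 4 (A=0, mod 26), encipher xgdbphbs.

tapzhvzs

x(23): 21·23+4=487≡19 → t
g(6): 21·6+4=130≡0 → a
d(3): 21·3+4=67≡15 → p
b(1): 21·1+4=25 → z
p(15): 21·15+4=319≡7 → h
h(7): 21·7+4=151≡21 → v
b(1): 21·1+4=25 → z
s(18): 21·18+4=382≡18 → s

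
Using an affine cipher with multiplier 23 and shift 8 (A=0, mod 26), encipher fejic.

twhkc

f(5): 23·5+8=123≡19 → t
e(4): 23·4+8=100≡22 → w
j(9): 23·9+8=215≡7 → h
i(8): 23·8+8=192≡10 → k
c(2): 23·2+8=54≡2 → c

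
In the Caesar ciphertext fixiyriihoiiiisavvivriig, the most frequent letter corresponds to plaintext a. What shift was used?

8

The most frequent ciphertext letter is i (appears 11 times).
i is position 8; a is position 0.
Shift = 8.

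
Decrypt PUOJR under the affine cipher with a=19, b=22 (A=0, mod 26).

BEQNX

The inverse of 19 mod 26 is 11, since 19·11=209≡1. Apply D(y)=11·(y−22) mod 26:
P(15): 11·(15−22)=-77≡1 → B
U(20): 11·(20−22)=-22≡4 → E
O(14): 11·(14−22)=-88≡16 → Q
J(9): 11·(9−22)=-143≡13 → N
R(17): 11·(17−22)=-55≡23 → X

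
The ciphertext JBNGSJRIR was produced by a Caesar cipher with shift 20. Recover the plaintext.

J(9): 9−20=-11≡15 → P
B(1): 1−20=-19≡7 → H
N(13): 13−20=-7≡19 → T
G(6): 6−20=-14≡12 → M
S(18): 18−20=-2≡24 → Y
J(9): 9−20=-11≡15 → P
R(17): 17−20=-3≡23 → X
I(8): 8−20=-12≡14 → O
R(17): 17−20=-3≡23 → X

PHTMYPXOX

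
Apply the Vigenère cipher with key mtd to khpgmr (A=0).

Repeat the key across the message: mtdmtd
k(10)+m(12): 22 → w
h(7)+t(19): 26≡0 → a
p(15)+d(3): 18 → s
g(6)+m(12): 18 → s
m(12)+t(19): 31≡5 → f
r(17)+d(3): 20 → u

wassfu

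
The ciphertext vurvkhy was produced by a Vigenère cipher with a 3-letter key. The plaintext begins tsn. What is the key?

cce

Subtract each crib letter from the matching ciphertext letter (mod 26):
v(21)−t(19)=2 → c
u(20)−s(18)=2 → c
r(17)−n(13)=4 → e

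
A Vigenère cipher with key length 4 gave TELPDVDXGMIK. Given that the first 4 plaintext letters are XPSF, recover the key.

Subtract each crib letter from the matching ciphertext letter (mod 26):
T(19)−X(23)=-4≡22 → W
E(4)−P(15)=-11≡15 → P
L(11)−S(18)=-7≡19 → T
P(15)−F(5)=10 → K

WPTK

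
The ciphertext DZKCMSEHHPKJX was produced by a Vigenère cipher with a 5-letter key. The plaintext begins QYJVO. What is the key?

Subtract each crib letter from the matching ciphertext letter (mod 26):
D(3)−Q(16)=-13≡13 → N
Z(25)−Y(24)=1 → B
K(10)−J(9)=1 → B
C(2)−V(21)=-19≡7 → H
M(12)−O(14)=-2≡24 → Y

NBBHY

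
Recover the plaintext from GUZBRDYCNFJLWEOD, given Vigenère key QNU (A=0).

QHFLEJIPTPWRGRUN

Repeat the key across the ciphertext: QNUQNUQNUQNUQNUQ
G(6)−Q(16): -10≡16 → Q
U(20)−N(13): 7 → H
Z(25)−U(20): 5 → F
B(1)−Q(16): -15≡11 → L
R(17)−N(13): 4 → E
D(3)−U(20): -17≡9 → J
Y(24)−Q(16): 8 → I
C(2)−N(13): -11≡15 → P
N(13)−U(20): -7≡19 → T
F(5)−Q(16): -11≡15 → P
J(9)−N(13): -4≡22 → W
L(11)−U(20): -9≡17 → R
W(22)−Q(16): 6 → G
E(4)−N(13): -9≡17 → R
O(14)−U(20): -6≡20 → U
D(3)−Q(16): -13≡13 → N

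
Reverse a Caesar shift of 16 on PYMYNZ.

P(15): 15−16=-1≡25 → Z
Y(24): 24−16=8 → I
M(12): 12−16=-4≡22 → W
Y(24): 24−16=8 → I
N(13): 13−16=-3≡23 → X
Z(25): 25−16=9 → J

ZIWIXJ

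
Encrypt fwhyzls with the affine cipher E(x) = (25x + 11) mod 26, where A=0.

f(5): 25·5+11=136≡6 → g
w(22): 25·22+11=561≡15 → p
h(7): 25·7+11=186≡4 → e
y(24): 25·24+11=611≡13 → n
z(25): 25·25+11=636≡12 → m
l(11): 25·11+11=286≡0 → a
s(18): 25·18+11=461≡19 → t

gpenmat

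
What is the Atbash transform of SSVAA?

S(18) → H(7)
S(18) → H(7)
V(21) → E(4)
A(0) → Z(25)
A(0) → Z(25)

HHEZZ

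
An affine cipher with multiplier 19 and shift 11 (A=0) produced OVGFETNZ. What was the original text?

HGXMBKWY

The inverse of 19 mod 26 is 11, since 19·11=209≡1. Apply D(y)=11·(y−11) mod 26:
O(14): 11·(14−11)=33≡7 → H
V(21): 11·(21−11)=110≡6 → G
G(6): 11·(6−11)=-55≡23 → X
F(5): 11·(5−11)=-66≡12 → M
E(4): 11·(4−11)=-77≡1 → B
T(19): 11·(19−11)=88≡10 → K
N(13): 11·(13−11)=22 → W
Z(25): 11·(25−11)=154≡24 → Y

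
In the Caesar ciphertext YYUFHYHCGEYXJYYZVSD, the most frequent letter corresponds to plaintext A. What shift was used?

24

The most frequent ciphertext letter is Y (appears 6 times).
Y is position 24; A is position 0.
Shift = 24.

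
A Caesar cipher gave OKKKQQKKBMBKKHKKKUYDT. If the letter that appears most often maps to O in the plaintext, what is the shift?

The most frequent ciphertext letter is K (appears 10 times).
K is position 10; O is position 14.
Shift = -4≡22.

22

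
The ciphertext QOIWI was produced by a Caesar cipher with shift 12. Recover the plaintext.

ECWKW

Q(16): 16−12=4 → E
O(14): 14−12=2 → C
I(8): 8−12=-4≡22 → W
W(22): 22−12=10 → K
I(8): 8−12=-4≡22 → W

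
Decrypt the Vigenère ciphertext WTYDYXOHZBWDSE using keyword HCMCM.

Repeat the key across the ciphertext: HCMCMHCMCMHCMC
W(22)−H(7): 15 → P
T(19)−C(2): 17 → R
Y(24)−M(12): 12 → M
D(3)−C(2): 1 → B
Y(24)−M(12): 12 → M
X(23)−H(7): 16 → Q
O(14)−C(2): 12 → M
H(7)−M(12): -5≡21 → V
Z(25)−C(2): 23 → X
B(1)−M(12): -11≡15 → P
W(22)−H(7): 15 → P
D(3)−C(2): 1 → B
S(18)−M(12): 6 → G
E(4)−C(2): 2 → C

PRMBMQMVXPPBGC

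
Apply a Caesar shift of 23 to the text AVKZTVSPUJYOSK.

XSHWQSPMRGVLPH

A(0): 0+23=23 → X
V(21): 21+23=44≡18 → S
K(10): 10+23=33≡7 → H
Z(25): 25+23=48≡22 → W
T(19): 19+23=42≡16 → Q
V(21): 21+23=44≡18 → S
S(18): 18+23=41≡15 → P
P(15): 15+23=38≡12 → M
U(20): 20+23=43≡17 → R
J(9): 9+23=32≡6 → G
Y(24): 24+23=47≡21 → V
O(14): 14+23=37≡11 → L
S(18): 18+23=41≡15 → P
K(10): 10+23=33≡7 → H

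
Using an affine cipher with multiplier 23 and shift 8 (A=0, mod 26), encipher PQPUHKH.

P(15): 23·15+8=353≡15 → P
Q(16): 23·16+8=376≡12 → M
P(15): 23·15+8=353≡15 → P
U(20): 23·20+8=468≡0 → A
H(7): 23·7+8=169≡13 → N
K(10): 23·10+8=238≡4 → E
H(7): 23·7+8=169≡13 → N

PMPANEN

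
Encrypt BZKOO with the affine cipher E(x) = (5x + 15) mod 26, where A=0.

B(1): 5·1+15=20 → U
Z(25): 5·25+15=140≡10 → K
K(10): 5·10+15=65≡13 → N
O(14): 5·14+15=85≡7 → H
O(14): 5·14+15=85≡7 → H

UKNHH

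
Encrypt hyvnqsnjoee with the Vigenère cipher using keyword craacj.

Repeat the key across the message: craacjcraac
h(7)+c(2): 9 → j
y(24)+r(17): 41≡15 → p
v(21)+a(0): 21 → v
n(13)+a(0): 13 → n
q(16)+c(2): 18 → s
s(18)+j(9): 27≡1 → b
n(13)+c(2): 15 → p
j(9)+r(17): 26≡0 → a
o(14)+a(0): 14 → o
e(4)+a(0): 4 → e
e(4)+c(2): 6 → g

jpvnsbpaoeg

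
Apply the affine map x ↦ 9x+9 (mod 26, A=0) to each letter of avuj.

a(0): 9·0+9=9 → j
v(21): 9·21+9=198≡16 → q
u(20): 9·20+9=189≡7 → h
j(9): 9·9+9=90≡12 → m

jqhm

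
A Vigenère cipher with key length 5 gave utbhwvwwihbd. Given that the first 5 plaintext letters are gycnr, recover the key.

ovzuf

Subtract each crib letter from the matching ciphertext letter (mod 26):
u(20)−g(6)=14 → o
t(19)−y(24)=-5≡21 → v
b(1)−c(2)=-1≡25 → z
h(7)−n(13)=-6≡20 → u
w(22)−r(17)=5 → f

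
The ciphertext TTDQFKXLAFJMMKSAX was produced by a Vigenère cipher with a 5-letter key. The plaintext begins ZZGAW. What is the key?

UUXQJ

Subtract each crib letter from the matching ciphertext letter (mod 26):
T(19)−Z(25)=-6≡20 → U
T(19)−Z(25)=-6≡20 → U
D(3)−G(6)=-3≡23 → X
Q(16)−A(0)=16 → Q
F(5)−W(22)=-17≡9 → J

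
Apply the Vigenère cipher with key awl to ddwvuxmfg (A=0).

dzhvqimbr

Repeat the key across the message: awlawlawl
d(3)+a(0): 3 → d
d(3)+w(22): 25 → z
w(22)+l(11): 33≡7 → h
v(21)+a(0): 21 → v
u(20)+w(22): 42≡16 → q
x(23)+l(11): 34≡8 → i
m(12)+a(0): 12 → m
f(5)+w(22): 27≡1 → b
g(6)+l(11): 17 → r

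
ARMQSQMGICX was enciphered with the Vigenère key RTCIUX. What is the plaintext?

Repeat the key across the ciphertext: RTCIUXRTCIU
A(0)−R(17): -17≡9 → J
R(17)−T(19): -2≡24 → Y
M(12)−C(2): 10 → K
Q(16)−I(8): 8 → I
S(18)−U(20): -2≡24 → Y
Q(16)−X(23): -7≡19 → T
M(12)−R(17): -5≡21 → V
G(6)−T(19): -13≡13 → N
I(8)−C(2): 6 → G
C(2)−I(8): -6≡20 → U
X(23)−U(20): 3 → D

JYKIYTVNGUD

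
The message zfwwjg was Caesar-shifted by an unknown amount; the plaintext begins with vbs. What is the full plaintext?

vbssfc

From the crib: z(25)−v(21)=4, so the shift is 4.
Subtract 4 from each ciphertext letter:
z(25): 25−4=21 → v
f(5): 5−4=1 → b
w(22): 22−4=18 → s
w(22): 22−4=18 → s
j(9): 9−4=5 → f
g(6): 6−4=2 → c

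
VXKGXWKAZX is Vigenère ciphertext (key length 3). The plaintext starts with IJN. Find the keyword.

Subtract each crib letter from the matching ciphertext letter (mod 26):
V(21)−I(8)=13 → N
X(23)−J(9)=14 → O
K(10)−N(13)=-3≡23 → X

NOX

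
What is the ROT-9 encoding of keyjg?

k(10): 10+9=19 → t
e(4): 4+9=13 → n
y(24): 24+9=33≡7 → h
j(9): 9+9=18 → s
g(6): 6+9=15 → p

tnhsp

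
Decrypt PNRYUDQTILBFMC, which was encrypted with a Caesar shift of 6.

P(15): 15−6=9 → J
N(13): 13−6=7 → H
R(17): 17−6=11 → L
Y(24): 24−6=18 → S
U(20): 20−6=14 → O
D(3): 3−6=-3≡23 → X
Q(16): 16−6=10 → K
T(19): 19−6=13 → N
I(8): 8−6=2 → C
L(11): 11−6=5 → F
B(1): 1−6=-5≡21 → V
F(5): 5−6=-1≡25 → Z
M(12): 12−6=6 → G
C(2): 2−6=-4≡22 → W

JHLSOXKNCFVZGW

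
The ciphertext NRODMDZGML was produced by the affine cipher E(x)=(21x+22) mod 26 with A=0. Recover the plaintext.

The inverse of 21 mod 26 is 5, since 21·5=105≡1. Apply D(y)=5·(y−22) mod 26:
N(13): 5·(13−22)=-45≡7 → H
R(17): 5·(17−22)=-25≡1 → B
O(14): 5·(14−22)=-40≡12 → M
D(3): 5·(3−22)=-95≡9 → J
M(12): 5·(12−22)=-50≡2 → C
D(3): 5·(3−22)=-95≡9 → J
Z(25): 5·(25−22)=15 → P
G(6): 5·(6−22)=-80≡24 → Y
M(12): 5·(12−22)=-50≡2 → C
L(11): 5·(11−22)=-55≡23 → X

HBMJCJPYCX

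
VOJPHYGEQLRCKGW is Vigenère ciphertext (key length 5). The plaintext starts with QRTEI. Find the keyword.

Subtract each crib letter from the matching ciphertext letter (mod 26):
V(21)−Q(16)=5 → F
O(14)−R(17)=-3≡23 → X
J(9)−T(19)=-10≡16 → Q
P(15)−E(4)=11 → L
H(7)−I(8)=-1≡25 → Z

FXQLZ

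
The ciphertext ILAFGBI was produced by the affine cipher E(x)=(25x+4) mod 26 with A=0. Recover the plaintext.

The inverse of 25 mod 26 is 25, since 25·25=625≡1. Apply D(y)=25·(y−4) mod 26:
I(8): 25·(8−4)=100≡22 → W
L(11): 25·(11−4)=175≡19 → T
A(0): 25·(0−4)=-100≡4 → E
F(5): 25·(5−4)=25 → Z
G(6): 25·(6−4)=50≡24 → Y
B(1): 25·(1−4)=-75≡3 → D
I(8): 25·(8−4)=100≡22 → W

WTEZYDW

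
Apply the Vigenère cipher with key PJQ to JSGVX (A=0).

Repeat the key across the message: PJQPJ
J(9)+P(15): 24 → Y
S(18)+J(9): 27≡1 → B
G(6)+Q(16): 22 → W
V(21)+P(15): 36≡10 → K
X(23)+J(9): 32≡6 → G

YBWKG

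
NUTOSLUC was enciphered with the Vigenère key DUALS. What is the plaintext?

Repeat the key across the ciphertext: DUALSDUA
N(13)−D(3): 10 → K
U(20)−U(20): 0 → A
T(19)−A(0): 19 → T
O(14)−L(11): 3 → D
S(18)−S(18): 0 → A
L(11)−D(3): 8 → I
U(20)−U(20): 0 → A
C(2)−A(0): 2 → C

KATDAIAC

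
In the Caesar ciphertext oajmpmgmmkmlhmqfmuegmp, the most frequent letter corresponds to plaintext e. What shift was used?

The most frequent ciphertext letter is m (appears 8 times).
m is position 12; e is position 4.
Shift = 8.

8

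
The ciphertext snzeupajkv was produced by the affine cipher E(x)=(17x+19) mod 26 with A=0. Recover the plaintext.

The inverse of 17 mod 26 is 23, since 17·23=391≡1. Apply D(y)=23·(y−19) mod 26:
s(18): 23·(18−19)=-23≡3 → d
n(13): 23·(13−19)=-138≡18 → s
z(25): 23·(25−19)=138≡8 → i
e(4): 23·(4−19)=-345≡19 → t
u(20): 23·(20−19)=23 → x
p(15): 23·(15−19)=-92≡12 → m
a(0): 23·(0−19)=-437≡5 → f
j(9): 23·(9−19)=-230≡4 → e
k(10): 23·(10−19)=-207≡1 → b
v(21): 23·(21−19)=46≡20 → u

dsitxmfebu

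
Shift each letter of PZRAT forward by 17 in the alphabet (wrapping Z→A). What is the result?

GQIRK

P(15): 15+17=32≡6 → G
Z(25): 25+17=42≡16 → Q
R(17): 17+17=34≡8 → I
A(0): 0+17=17 → R
T(19): 19+17=36≡10 → K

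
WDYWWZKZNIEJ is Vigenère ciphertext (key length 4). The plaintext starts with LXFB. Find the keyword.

LGTV

Subtract each crib letter from the matching ciphertext letter (mod 26):
W(22)−L(11)=11 → L
D(3)−X(23)=-20≡6 → G
Y(24)−F(5)=19 → T
W(22)−B(1)=21 → V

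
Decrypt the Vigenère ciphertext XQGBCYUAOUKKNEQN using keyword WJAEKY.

Repeat the key across the ciphertext: WJAEKYWJAEKYWJAE
X(23)−W(22): 1 → B
Q(16)−J(9): 7 → H
G(6)−A(0): 6 → G
B(1)−E(4): -3≡23 → X
C(2)−K(10): -8≡18 → S
Y(24)−Y(24): 0 → A
U(20)−W(22): -2≡24 → Y
A(0)−J(9): -9≡17 → R
O(14)−A(0): 14 → O
U(20)−E(4): 16 → Q
K(10)−K(10): 0 → A
K(10)−Y(24): -14≡12 → M
N(13)−W(22): -9≡17 → R
E(4)−J(9): -5≡21 → V
Q(16)−A(0): 16 → Q
N(13)−E(4): 9 → J

BHGXSAYROQAMRVQJ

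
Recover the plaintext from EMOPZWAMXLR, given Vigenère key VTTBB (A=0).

JTVOYBHTWKW

Repeat the key across the ciphertext: VTTBBVTTBBV
E(4)−V(21): -17≡9 → J
M(12)−T(19): -7≡19 → T
O(14)−T(19): -5≡21 → V
P(15)−B(1): 14 → O
Z(25)−B(1): 24 → Y
W(22)−V(21): 1 → B
A(0)−T(19): -19≡7 → H
M(12)−T(19): -7≡19 → T
X(23)−B(1): 22 → W
L(11)−B(1): 10 → K
R(17)−V(21): -4≡22 → W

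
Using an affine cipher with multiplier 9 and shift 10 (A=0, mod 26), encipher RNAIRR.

HXKEHH

R(17): 9·17+10=163≡7 → H
N(13): 9·13+10=127≡23 → X
A(0): 9·0+10=10 → K
I(8): 9·8+10=82≡4 → E
R(17): 9·17+10=163≡7 → H
R(17): 9·17+10=163≡7 → H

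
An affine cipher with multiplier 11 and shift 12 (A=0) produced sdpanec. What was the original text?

The inverse of 11 mod 26 is 19, since 11·19=209≡1. Apply D(y)=19·(y−12) mod 26:
s(18): 19·(18−12)=114≡10 → k
d(3): 19·(3−12)=-171≡11 → l
p(15): 19·(15−12)=57≡5 → f
a(0): 19·(0−12)=-228≡6 → g
n(13): 19·(13−12)=19 → t
e(4): 19·(4−12)=-152≡4 → e
c(2): 19·(2−12)=-190≡18 → s

klfgtes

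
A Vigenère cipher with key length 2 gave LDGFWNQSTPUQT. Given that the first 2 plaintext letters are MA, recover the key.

ZD

Subtract each crib letter from the matching ciphertext letter (mod 26):
L(11)−M(12)=-1≡25 → Z
D(3)−A(0)=3 → D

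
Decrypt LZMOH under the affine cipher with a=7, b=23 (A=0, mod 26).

The inverse of 7 mod 26 is 15, since 7·15=105≡1. Apply D(y)=15·(y−23) mod 26:
L(11): 15·(11−23)=-180≡2 → C
Z(25): 15·(25−23)=30≡4 → E
M(12): 15·(12−23)=-165≡17 → R
O(14): 15·(14−23)=-135≡21 → V
H(7): 15·(7−23)=-240≡20 → U

CERVU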